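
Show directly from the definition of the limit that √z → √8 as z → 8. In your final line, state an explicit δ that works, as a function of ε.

Suppose ε > 0. We want δ > 0 such that 0 < |z − 8| < δ implies |√z − √8| < ε.
Rationalise: √z − √8 = (z − 8)/(√z + √8), so |√z − √8| = |z − 8|/(√z + √8).
Restrict δ ≤ 8 so that |z − 8| < 8 forces z > 0, and then √z + √8 > √8.
Hence |√z − √8| < |z − 8|/√8, which is < ε once |z − 8| < √8·ε.
Take δ = min(8, √8·ε). If 0 < |z − 8| < δ then z > 0 and |√z − √8| < |z − 8|/√8 < ε.

δ = min(8, √8·ε)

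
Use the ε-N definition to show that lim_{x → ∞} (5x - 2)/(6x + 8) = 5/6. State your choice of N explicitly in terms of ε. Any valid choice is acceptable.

Let ε > 0 be given. We seek N > 0 such that x > N implies |(5x - 2)/(6x + 8) − (5/6)| < ε.
(5x - 2)/(6x + 8) − (5/6) = (6(5x - 2) − 5(6x + 8)) / (6(6x + 8)) = -52/(6(6x + 8)).
For x > 0 we have 6x + 8 > 6x, so |(5x - 2)/(6x + 8) − (5/6)| = 52/(6(6x + 8)) < 52/(6·6x) = (13/9)/x.
Thus |(5x - 2)/(6x + 8) − (5/6)| < ε whenever x > (13/9)/ε.
Take N = (13/9)/ε. If x > N then |(5x - 2)/(6x + 8) − (5/6)| < (13/9)/x < ε.

N = (13/9)/ε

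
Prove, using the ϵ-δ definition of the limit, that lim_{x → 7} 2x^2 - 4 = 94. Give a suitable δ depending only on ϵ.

Let ϵ > 0. We want δ > 0 such that 0 < |x − 7| < δ implies |(2x^2 - 4) − 94| < ϵ.
(2x^2 - 4) − 94 = 2x^2 - 98 = (x − 7)(2x + 14).
So |(2x^2 - 4) − 94| = |x − 7|·|2x + 14|.
Assume first that |x − 7| < 2, so |x| < 9. Then |2x + 14| ≤ 2·9 + 14 = 32.
Hence |(2x^2 - 4) − 94| ≤ 32|x − 7| < ϵ provided |x − 7| < ϵ/32.
Choosing δ = min(2, ϵ/32) ensures both conditions, hence |(2x^2 - 4) − 94| < ϵ.

δ = min(2, ϵ/32)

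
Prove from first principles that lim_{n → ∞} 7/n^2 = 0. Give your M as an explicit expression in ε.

Let ε > 0. For n ≥ 1, |7/n^2 − 0| = 7/n^2.
7/n^2 < ε ⇔ n^2 > 7/ε ⇔ n > (7/ε)^{1/2}.
Take M = (7/ε)^{1/2}. Then n > M implies 7/n^2 < ε.

M = (7/ε)^{1/2}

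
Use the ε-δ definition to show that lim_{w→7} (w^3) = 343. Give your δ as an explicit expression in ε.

δ = min(1, ε/169)

Let ε > 0. We seek δ > 0 with 0 < |w − 7| < δ ⇒ |w^3 − 343| < ε.
Factor: w^3 − 343 = (w − 7)(w^2 + 7w + 49), so |w^3 − 343| = |w − 7|·|w^2 + 7w + 49|.
Restrict δ ≤ 1. Then |w − 7| < 1 gives |w| < 8, so by the triangle inequality |w^2 + 7w + 49| ≤ 8^2 + 7·8 + 49 = 169.
Hence |w^3 − 343| ≤ 169|w − 7|, which is < ε once |w − 7| < ε/169.
Take δ = min(1, ε/169). If 0 < |w − 7| < δ then both bounds hold and |w^3 − 343| ≤ 169|w − 7| < 169·(ε/169) = ε.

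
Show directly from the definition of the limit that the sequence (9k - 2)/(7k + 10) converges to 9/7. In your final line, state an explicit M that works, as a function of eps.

Suppose eps > 0. For k ≥ 1, |(9k - 2)/(7k + 10) − (9/7)| = |-104|/(7(7k + 10)) = 104/(7(7k + 10)).
Since 7k + 10 ≥ 7k for k ≥ 1, this is ≤ 104/(7·7k) = (104/49)/k.
So |(9k - 2)/(7k + 10) − (9/7)| < eps whenever k > (104/49)/eps.
Take M = (104/49)/eps. If k > M then |(9k - 2)/(7k + 10) − (9/7)| ≤ (104/49)/k < eps.

M = (104/49)/eps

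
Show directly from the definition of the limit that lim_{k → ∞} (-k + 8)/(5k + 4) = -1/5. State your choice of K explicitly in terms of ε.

K = (44/25)/ε

Suppose ε > 0. For k ≥ 1, |(-k + 8)/(5k + 4) + 1/5| = |44|/(5(5k + 4)) = 44/(5(5k + 4)).
Since 5k + 4 ≥ 5k for k ≥ 1, this is ≤ 44/(5·5k) = (44/25)/k.
So |(-k + 8)/(5k + 4) + 1/5| < ε whenever k > (44/25)/ε.
Take K = (44/25)/ε. If k > K then |(-k + 8)/(5k + 4) + 1/5| ≤ (44/25)/k < ε.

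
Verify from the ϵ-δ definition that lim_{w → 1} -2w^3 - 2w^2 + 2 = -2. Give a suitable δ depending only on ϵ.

δ = min(1, ϵ/20)

Let ϵ > 0 be given. We want δ > 0 such that 0 < |w − 1| < δ implies |(-2w^3 - 2w^2 + 2) + 2| < ϵ.
(-2w^3 - 2w^2 + 2) + 2 = -2w^3 - 2w^2 + 4 = (w − 1)(-2w^2 - 4w - 4).
So |(-2w^3 - 2w^2 + 2) + 2| = |w − 1|·|-2w^2 - 4w - 4|.
Assume first that |w − 1| < 1, so |w| < 2. Then |-2w^2 - 4w - 4| ≤ 2·2^2 + 4·2 + 4 = 20.
Hence |(-2w^3 - 2w^2 + 2) + 2| ≤ 20|w − 1| < ϵ provided |w − 1| < ϵ/20.
Choosing δ = min(1, ϵ/20) ensures both conditions, hence |(-2w^3 - 2w^2 + 2) + 2| < ϵ.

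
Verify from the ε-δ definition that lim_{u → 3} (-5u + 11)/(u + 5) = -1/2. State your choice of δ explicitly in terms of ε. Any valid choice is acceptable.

Suppose ε > 0. We want δ > 0 with 0 < |u − 3| < δ ⇒ |(-5u + 11)/(u + 5) + 1/2| < ε.
Combining over a common denominator, (-5u + 11)/(u + 5) + 1/2 = [(-5u + 11)·8 − (-4)·(u + 5)] / [8·(u + 5)] = -36(u − 3) / (8(u + 5)).
So |(-5u + 11)/(u + 5) + 1/2| = 36|u − 3| / (8·|u + 5|).
Restrict δ ≤ 4. Then |u − 3| < 4 gives |u + 5| = |(u − 3) + 8| ≥ 8 − 4 = 4.
Hence |(-5u + 11)/(u + 5) + 1/2| < 36|u − 3|/(8·4) = (9/8)|u − 3|, which is < ε once |u − 3| < (8/9)ε.
Take δ = min(4, (8/9)ε). Then 0 < |u − 3| < δ forces both bounds, so |(-5u + 11)/(u + 5) + 1/2| < ε.

δ = min(4, (8/9)ε)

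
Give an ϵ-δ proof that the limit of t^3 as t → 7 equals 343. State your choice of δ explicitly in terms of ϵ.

δ = min(1, ϵ/169)

Let ϵ > 0 be given. We seek δ > 0 with 0 < |t − 7| < δ ⇒ |t^3 − 343| < ϵ.
Factor: t^3 − 343 = (t − 7)(t^2 + 7t + 49), so |t^3 − 343| = |t − 7|·|t^2 + 7t + 49|.
Impose δ ≤ 1 so that |t| < 8; then |t^2 + 7t + 49| ≤ 169.
Hence |t^3 − 343| ≤ 169|t − 7|, which is < ϵ once |t − 7| < ϵ/169.
Take δ = min(1, ϵ/169). If 0 < |t − 7| < δ then both bounds hold and |t^3 − 343| ≤ 169|t − 7| < 169·(ϵ/169) = ϵ.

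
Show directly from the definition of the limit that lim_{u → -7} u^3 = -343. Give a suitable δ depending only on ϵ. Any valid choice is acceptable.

Let ϵ > 0. We seek δ > 0 with 0 < |u + 7| < δ ⇒ |u^3 + 343| < ϵ.
Factor: u^3 + 343 = (u + 7)(u^2 - 7u + 49), so |u^3 + 343| = |u + 7|·|u^2 - 7u + 49|.
Restrict δ ≤ 1. Then |u + 7| < 1 gives |u| < 8, so by the triangle inequality |u^2 - 7u + 49| ≤ 8^2 + 7·8 + 49 = 169.
Hence |u^3 + 343| ≤ 169|u + 7|, which is < ϵ once |u + 7| < ϵ/169.
Take δ = min(1, ϵ/169). If 0 < |u + 7| < δ then both bounds hold and |u^3 + 343| ≤ 169|u + 7| < 169·(ϵ/169) = ϵ.

δ = min(1, ϵ/169)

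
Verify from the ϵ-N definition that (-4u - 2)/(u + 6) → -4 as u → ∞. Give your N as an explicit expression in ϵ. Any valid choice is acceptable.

Suppose ϵ > 0. We seek N > 0 such that u > N implies |(-4u - 2)/(u + 6) + 4| < ϵ.
(-4u - 2)/(u + 6) + 4 = ((-4u - 2) − (-4)(u + 6)) / ((u + 6)) = 22/((u + 6)).
For u > 0 we have u + 6 > u, so |(-4u - 2)/(u + 6) + 4| = 22/((u + 6)) < 22/(u) = 22/u.
Thus |(-4u - 2)/(u + 6) + 4| < ϵ whenever u > 22/ϵ.
Take N = 22/ϵ. If u > N then |(-4u - 2)/(u + 6) + 4| < 22/u < ϵ.

N = 22/ϵ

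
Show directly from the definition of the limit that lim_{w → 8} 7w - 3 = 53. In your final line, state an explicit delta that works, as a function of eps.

Fix eps > 0. We need delta > 0 so that 0 < |w − 8| < delta implies |(7w - 3) − 53| < eps.
|(7w - 3) − 53| = |7w - 56| = 7|w − 8|.
Thus it suffices that |w − 8| < eps/7.
Take delta = eps/7. If 0 < |w − 8| < delta then |(7w - 3) − 53| = 7|w − 8| < 7·(eps/7) = eps.

delta = eps/7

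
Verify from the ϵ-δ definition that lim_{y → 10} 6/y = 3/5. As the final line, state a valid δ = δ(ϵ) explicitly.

Fix ϵ > 0. We seek δ > 0 such that 0 < |y − 10| < δ implies |6/y − (3/5)| < ϵ.
|6/y − (3/5)| = 6·|10 − y|/(10·|y|) = 6|y − 10|/(10|y|).
Restrict δ ≤ 5. Then |y − 10| < 5 gives |y| > 5, so 10|y| > 50.
Then |6/y − (3/5)| < 6|y − 10|/50, which is < ϵ when |y − 10| < (25/3)ϵ.
Take δ = min(5, (25/3)ϵ). Then 0 < |y − 10| < δ gives both |y − 10| < 5 and |y − 10| < (25/3)ϵ, so |6/y − (3/5)| < ϵ.

δ = min(5, (25/3)ϵ)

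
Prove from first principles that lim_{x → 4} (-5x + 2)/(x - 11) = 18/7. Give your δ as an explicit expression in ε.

Suppose ε > 0. We want δ > 0 with 0 < |x − 4| < δ ⇒ |(-5x + 2)/(x - 11) − (18/7)| < ε.
Combining over a common denominator, (-5x + 2)/(x - 11) − (18/7) = [(-5x + 2)·(-7) − (-18)·(x - 11)] / [(-7)·(x - 11)] = 53(x − 4) / ((-7)(x - 11)).
So |(-5x + 2)/(x - 11) − (18/7)| = 53|x − 4| / (7·|x − 11|).
Restrict δ ≤ 7/2. Then |x − 4| < 7/2 gives |x − 11| = |(x − 4) + (-7)| ≥ 7 − 7/2 = 7/2.
Hence |(-5x + 2)/(x - 11) − (18/7)| < 53|x − 4|/(7·(7/2)) = (106/49)|x − 4|, which is < ε once |x − 4| < (49/106)ε.
Take δ = min(7/2, (49/106)ε). Then 0 < |x − 4| < δ forces both bounds, so |(-5x + 2)/(x - 11) − (18/7)| < ε.

δ = min(7/2, (49/106)ε)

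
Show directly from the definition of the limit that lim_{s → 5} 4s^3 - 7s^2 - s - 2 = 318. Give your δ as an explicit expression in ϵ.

δ = min(2, ϵ/351)

Fix ϵ > 0. We want δ > 0 such that 0 < |s − 5| < δ implies |(4s^3 - 7s^2 - s - 2) − 318| < ϵ.
(4s^3 - 7s^2 - s - 2) − 318 = 4s^3 - 7s^2 - s - 320 = (s − 5)(4s^2 + 13s + 64).
So |(4s^3 - 7s^2 - s - 2) − 318| = |s − 5|·|4s^2 + 13s + 64|.
Assume first that |s − 5| < 2, so |s| < 7. Then |4s^2 + 13s + 64| ≤ 4·7^2 + 13·7 + 64 = 351.
Hence |(4s^3 - 7s^2 - s - 2) − 318| ≤ 351|s − 5| < ϵ provided |s − 5| < ϵ/351.
Choosing δ = min(2, ϵ/351) ensures both conditions, hence |(4s^3 - 7s^2 - s - 2) − 318| < ϵ.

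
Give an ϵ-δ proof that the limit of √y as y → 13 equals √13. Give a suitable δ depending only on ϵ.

δ = min(13, √13·ϵ)

Fix ϵ > 0. We want δ > 0 such that 0 < |y − 13| < δ implies |√y − √13| < ϵ.
Rationalise: √y − √13 = (y − 13)/(√y + √13), so |√y − √13| = |y − 13|/(√y + √13).
Restrict δ ≤ 13 so that |y − 13| < 13 forces y > 0, and then √y + √13 > √13.
Hence |√y − √13| < |y − 13|/√13, which is < ϵ once |y − 13| < √13·ϵ.
Take δ = min(13, √13·ϵ). If 0 < |y − 13| < δ then y > 0 and |√y − √13| < |y − 13|/√13 < ϵ.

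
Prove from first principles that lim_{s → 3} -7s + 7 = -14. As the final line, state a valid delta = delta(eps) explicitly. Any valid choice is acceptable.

Let eps > 0. We need delta > 0 so that 0 < |s − 3| < delta implies |(-7s + 7) + 14| < eps.
Since (-7s + 7) + 14 = -7(s − 3), we have |(-7s + 7) + 14| = 7|s − 3|.
Thus it suffices that |s − 3| < eps/7.
Take delta = eps/7. If 0 < |s − 3| < delta then |(-7s + 7) + 14| = 7|s − 3| < 7·(eps/7) = eps.

delta = eps/7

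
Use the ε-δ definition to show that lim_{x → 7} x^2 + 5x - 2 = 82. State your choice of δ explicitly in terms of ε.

Fix ε > 0. We want δ > 0 such that 0 < |x − 7| < δ implies |(x^2 + 5x - 2) − 82| < ε.
(x^2 + 5x - 2) − 82 = x^2 + 5x - 84 = (x − 7)(x + 12).
So |(x^2 + 5x - 2) − 82| = |x − 7|·|x + 12|.
Assume first that |x − 7| < 2, so |x| < 9. Then |x + 12| ≤ 9 + 12 = 21.
Hence |(x^2 + 5x - 2) − 82| ≤ 21|x − 7| < ε provided |x − 7| < ε/21.
Take δ = min(2, ε/21). Then 0 < |x − 7| < δ gives both |x − 7| < 2 and |x − 7| < ε/21, so |(x^2 + 5x - 2) − 82| < ε.

δ = min(2, ε/21)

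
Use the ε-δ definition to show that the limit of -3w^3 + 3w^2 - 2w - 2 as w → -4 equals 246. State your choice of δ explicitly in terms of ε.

Suppose ε > 0. We want δ > 0 such that 0 < |w + 4| < δ implies |(-3w^3 + 3w^2 - 2w - 2) − 246| < ε.
(-3w^3 + 3w^2 - 2w - 2) − 246 = -3w^3 + 3w^2 - 2w - 248 = (w + 4)(-3w^2 + 15w - 62).
So |(-3w^3 + 3w^2 - 2w - 2) − 246| = |w + 4|·|-3w^2 + 15w - 62|.
Assume first that |w + 4| < 2, so |w| < 6. Then |-3w^2 + 15w - 62| ≤ 3·6^2 + 15·6 + 62 = 260.
Hence |(-3w^3 + 3w^2 - 2w - 2) − 246| ≤ 260|w + 4| < ε provided |w + 4| < ε/260.
Choosing δ = min(2, ε/260) ensures both conditions, hence |(-3w^3 + 3w^2 - 2w - 2) − 246| < ε.

δ = min(2, ε/260)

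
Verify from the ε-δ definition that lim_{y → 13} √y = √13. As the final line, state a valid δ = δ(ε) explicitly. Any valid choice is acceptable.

Let ε > 0 be given. We want δ > 0 such that 0 < |y − 13| < δ implies |√y − √13| < ε.
Multiplying by the conjugate, |√y − √13| = |y − 13|/(√y + √13).
Restrict δ ≤ 13 so that |y − 13| < 13 forces y > 0, and then √y + √13 > √13.
Hence |√y − √13| < |y − 13|/√13, which is < ε once |y − 13| < √13·ε.
Take δ = min(13, √13·ε). If 0 < |y − 13| < δ then y > 0 and |√y − √13| < |y − 13|/√13 < ε.

δ = min(13, √13·ε)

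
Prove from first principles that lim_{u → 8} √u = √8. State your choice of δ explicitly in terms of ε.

Suppose ε > 0. We want δ > 0 such that 0 < |u − 8| < δ implies |√u − √8| < ε.
Multiplying by the conjugate, |√u − √8| = |u − 8|/(√u + √8).
Restrict δ ≤ 8 so that |u − 8| < 8 forces u > 0, and then √u + √8 > √8.
Hence |√u − √8| < |u − 8|/√8, which is < ε once |u − 8| < √8·ε.
Take δ = min(8, √8·ε). If 0 < |u − 8| < δ then u > 0 and |√u − √8| < |u − 8|/√8 < ε.

δ = min(8, √8·ε)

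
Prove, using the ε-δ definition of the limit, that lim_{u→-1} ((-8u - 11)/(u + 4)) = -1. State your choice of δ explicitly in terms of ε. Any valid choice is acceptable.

Let ε > 0. We want δ > 0 with 0 < |u + 1| < δ ⇒ |(-8u - 11)/(u + 4) + 1| < ε.
Combining over a common denominator, (-8u - 11)/(u + 4) + 1 = [(-8u - 11)·3 − (-3)·(u + 4)] / [3·(u + 4)] = -21(u + 1) / (3(u + 4)).
So |(-8u - 11)/(u + 4) + 1| = 21|u + 1| / (3·|u + 4|).
Restrict δ ≤ 3/2. Then |u + 1| < 3/2 gives |u + 4| = |(u + 1) + 3| ≥ 3 − 3/2 = 3/2.
Hence |(-8u - 11)/(u + 4) + 1| < 21|u + 1|/(3·(3/2)) = (14/3)|u + 1|, which is < ε once |u + 1| < (3/14)ε.
Take δ = min(3/2, (3/14)ε). Then 0 < |u + 1| < δ forces both bounds, so |(-8u - 11)/(u + 4) + 1| < ε.

δ = min(3/2, (3/14)ε)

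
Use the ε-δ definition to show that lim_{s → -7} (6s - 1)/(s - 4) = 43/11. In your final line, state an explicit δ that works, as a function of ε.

Suppose ε > 0. We want δ > 0 with 0 < |s + 7| < δ ⇒ |(6s - 1)/(s - 4) − (43/11)| < ε.
Combining over a common denominator, (6s - 1)/(s - 4) − (43/11) = [(6s - 1)·(-11) − (-43)·(s - 4)] / [(-11)·(s - 4)] = -23(s + 7) / ((-11)(s - 4)).
So |(6s - 1)/(s - 4) − (43/11)| = 23|s + 7| / (11·|s − 4|).
Restrict δ ≤ 11/2. Then |s + 7| < 11/2 gives |s − 4| = |(s + 7) + (-11)| ≥ 11 − 11/2 = 11/2.
Hence |(6s - 1)/(s - 4) − (43/11)| < 23|s + 7|/(11·(11/2)) = (46/121)|s + 7|, which is < ε once |s + 7| < (121/46)ε.
Take δ = min(11/2, (121/46)ε). Then 0 < |s + 7| < δ forces both bounds, so |(6s - 1)/(s - 4) − (43/11)| < ε.

δ = min(11/2, (121/46)ε)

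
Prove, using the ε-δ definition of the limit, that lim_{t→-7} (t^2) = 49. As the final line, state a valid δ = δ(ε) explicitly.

δ = min(1, ε/15)

Fix ε > 0. We seek δ > 0 with 0 < |t + 7| < δ ⇒ |t^2 − 49| < ε.
Factor: t^2 − 49 = (t + 7)(t - 7), so |t^2 − 49| = |t + 7|·|t - 7|.
Impose δ ≤ 1 so that |t| < 8; then |t - 7| ≤ 15.
Hence |t^2 − 49| ≤ 15|t + 7|, which is < ε once |t + 7| < ε/15.
Take δ = min(1, ε/15). If 0 < |t + 7| < δ then both bounds hold and |t^2 − 49| ≤ 15|t + 7| < 15·(ε/15) = ε.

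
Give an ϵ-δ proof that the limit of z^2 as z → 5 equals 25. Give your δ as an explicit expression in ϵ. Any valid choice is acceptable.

δ = min(2, ϵ/12)

Let ϵ > 0 be given. We seek δ > 0 with 0 < |z − 5| < δ ⇒ |z^2 − 25| < ϵ.
Factor: z^2 − 25 = (z − 5)(z + 5), so |z^2 − 25| = |z − 5|·|z + 5|.
Impose δ ≤ 2 so that |z| < 7; then |z + 5| ≤ 12.
Hence |z^2 − 25| ≤ 12|z − 5|, which is < ϵ once |z − 5| < ϵ/12.
Take δ = min(2, ϵ/12). If 0 < |z − 5| < δ then both bounds hold and |z^2 − 25| ≤ 12|z − 5| < 12·(ϵ/12) = ϵ.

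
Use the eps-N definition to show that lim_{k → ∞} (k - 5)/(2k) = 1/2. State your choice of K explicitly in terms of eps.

K = (5/2)/eps

Fix eps > 0. For k ≥ 1, |(k - 5)/(2k) − (1/2)| = |-10|/(2(2k)) = 10/(2(2k)).
Since 2k ≥ 2k for k ≥ 1, this is ≤ 10/(2·2k) = (5/2)/k.
So |(k - 5)/(2k) − (1/2)| < eps whenever k > (5/2)/eps.
Take K = (5/2)/eps. If k > K then |(k - 5)/(2k) − (1/2)| ≤ (5/2)/k < eps.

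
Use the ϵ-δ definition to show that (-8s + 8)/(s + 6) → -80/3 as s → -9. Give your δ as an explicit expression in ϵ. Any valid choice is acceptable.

Suppose ϵ > 0. We want δ > 0 with 0 < |s + 9| < δ ⇒ |(-8s + 8)/(s + 6) + 80/3| < ϵ.
Combining over a common denominator, (-8s + 8)/(s + 6) + 80/3 = [(-8s + 8)·(-3) − 80·(s + 6)] / [(-3)·(s + 6)] = -56(s + 9) / ((-3)(s + 6)).
So |(-8s + 8)/(s + 6) + 80/3| = 56|s + 9| / (3·|s + 6|).
Restrict δ ≤ 3/2. Then |s + 9| < 3/2 gives |s + 6| = |(s + 9) + (-3)| ≥ 3 − 3/2 = 3/2.
Hence |(-8s + 8)/(s + 6) + 80/3| < 56|s + 9|/(3·(3/2)) = (112/9)|s + 9|, which is < ϵ once |s + 9| < (9/112)ϵ.
Take δ = min(3/2, (9/112)ϵ). Then 0 < |s + 9| < δ forces both bounds, so |(-8s + 8)/(s + 6) + 80/3| < ϵ.

δ = min(3/2, (9/112)ϵ)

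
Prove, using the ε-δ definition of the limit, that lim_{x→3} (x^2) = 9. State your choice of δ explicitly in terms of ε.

δ = min(2, ε/8)

Fix ε > 0. We seek δ > 0 with 0 < |x − 3| < δ ⇒ |x^2 − 9| < ε.
Factor: x^2 − 9 = (x − 3)(x + 3), so |x^2 − 9| = |x − 3|·|x + 3|.
Impose δ ≤ 2 so that |x| < 5; then |x + 3| ≤ 8.
Hence |x^2 − 9| ≤ 8|x − 3|, which is < ε once |x − 3| < ε/8.
Take δ = min(2, ε/8). If 0 < |x − 3| < δ then both bounds hold and |x^2 − 9| ≤ 8|x − 3| < 8·(ε/8) = ε.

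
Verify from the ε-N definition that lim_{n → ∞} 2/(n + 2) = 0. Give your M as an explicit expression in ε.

M = 2/ε

Fix ε > 0. For n ≥ 1, |2/(n + 2) − 0| = 2/(n + 2) ≤ 2/n.
We need 2/n < ε, i.e. n > 2/ε.
Take M = 2/ε. If n > M then |2/(n + 2)| ≤ 2/n < ε.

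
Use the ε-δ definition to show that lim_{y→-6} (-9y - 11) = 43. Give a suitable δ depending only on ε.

δ = ε/9

Let ε > 0. We need δ > 0 so that 0 < |y + 6| < δ implies |(-9y - 11) − 43| < ε.
|(-9y - 11) − 43| = |-9y - 54| = 9|y + 6|.
So 9|y + 6| < ε exactly when |y + 6| < ε/9.
Choosing δ = ε/9 gives |(-9y - 11) − 43| = 9|y + 6| < ε whenever |y + 6| < δ.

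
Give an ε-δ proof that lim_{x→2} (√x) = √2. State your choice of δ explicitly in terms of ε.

δ = min(2, √2·ε)

Suppose ε > 0. We want δ > 0 such that 0 < |x − 2| < δ implies |√x − √2| < ε.
Rationalise: √x − √2 = (x − 2)/(√x + √2), so |√x − √2| = |x − 2|/(√x + √2).
Restrict δ ≤ 2 so that |x − 2| < 2 forces x > 0, and then √x + √2 > √2.
Hence |√x − √2| < |x − 2|/√2, which is < ε once |x − 2| < √2·ε.
Take δ = min(2, √2·ε). If 0 < |x − 2| < δ then x > 0 and |√x − √2| < |x − 2|/√2 < ε.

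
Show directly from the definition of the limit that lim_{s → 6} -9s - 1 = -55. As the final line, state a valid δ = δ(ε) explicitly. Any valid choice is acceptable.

δ = ε/9

Suppose ε > 0. We need δ > 0 so that 0 < |s − 6| < δ implies |(-9s - 1) + 55| < ε.
Since (-9s - 1) + 55 = -9(s − 6), we have |(-9s - 1) + 55| = 9|s − 6|.
So 9|s − 6| < ε exactly when |s − 6| < ε/9.
Choosing δ = ε/9 gives |(-9s - 1) + 55| = 9|s − 6| < ε whenever |s − 6| < δ.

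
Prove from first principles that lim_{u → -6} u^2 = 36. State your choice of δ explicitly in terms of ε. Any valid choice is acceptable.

Let ε > 0 be given. We seek δ > 0 with 0 < |u + 6| < δ ⇒ |u^2 − 36| < ε.
Factor: u^2 − 36 = (u + 6)(u - 6), so |u^2 − 36| = |u + 6|·|u - 6|.
Restrict δ ≤ 1. Then |u + 6| < 1 gives |u| < 7, so by the triangle inequality |u - 6| ≤ 7 + 6 = 13.
Hence |u^2 − 36| ≤ 13|u + 6|, which is < ε once |u + 6| < ε/13.
Take δ = min(1, ε/13). If 0 < |u + 6| < δ then both bounds hold and |u^2 − 36| ≤ 13|u + 6| < 13·(ε/13) = ε.

δ = min(1, ε/13)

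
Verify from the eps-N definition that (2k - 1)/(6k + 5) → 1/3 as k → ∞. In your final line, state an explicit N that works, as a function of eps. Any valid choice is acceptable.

N = (4/9)/eps

Let eps > 0. For k ≥ 1, |(2k - 1)/(6k + 5) − (1/3)| = |-16|/(6(6k + 5)) = 16/(6(6k + 5)).
Since 6k + 5 ≥ 6k for k ≥ 1, this is ≤ 16/(6·6k) = (4/9)/k.
So |(2k - 1)/(6k + 5) − (1/3)| < eps whenever k > (4/9)/eps.
Take N = (4/9)/eps. If k > N then |(2k - 1)/(6k + 5) − (1/3)| ≤ (4/9)/k < eps.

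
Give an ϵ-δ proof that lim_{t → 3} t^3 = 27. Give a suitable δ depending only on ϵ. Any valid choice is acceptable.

Let ϵ > 0 be given. We seek δ > 0 with 0 < |t − 3| < δ ⇒ |t^3 − 27| < ϵ.
Factor: t^3 − 27 = (t − 3)(t^2 + 3t + 9), so |t^3 − 27| = |t − 3|·|t^2 + 3t + 9|.
Restrict δ ≤ 1. Then |t − 3| < 1 gives |t| < 4, so by the triangle inequality |t^2 + 3t + 9| ≤ 4^2 + 3·4 + 9 = 37.
Hence |t^3 − 27| ≤ 37|t − 3|, which is < ϵ once |t − 3| < ϵ/37.
Take δ = min(1, ϵ/37). If 0 < |t − 3| < δ then both bounds hold and |t^3 − 27| ≤ 37|t − 3| < 37·(ϵ/37) = ϵ.

δ = min(1, ϵ/37)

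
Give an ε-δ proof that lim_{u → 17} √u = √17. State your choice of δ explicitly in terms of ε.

δ = min(17, √17·ε)

Let ε > 0 be given. We want δ > 0 such that 0 < |u − 17| < δ implies |√u − √17| < ε.
Rationalise: √u − √17 = (u − 17)/(√u + √17), so |√u − √17| = |u − 17|/(√u + √17).
Restrict δ ≤ 17 so that |u − 17| < 17 forces u > 0, and then √u + √17 > √17.
Hence |√u − √17| < |u − 17|/√17, which is < ε once |u − 17| < √17·ε.
Take δ = min(17, √17·ε). If 0 < |u − 17| < δ then u > 0 and |√u − √17| < |u − 17|/√17 < ε.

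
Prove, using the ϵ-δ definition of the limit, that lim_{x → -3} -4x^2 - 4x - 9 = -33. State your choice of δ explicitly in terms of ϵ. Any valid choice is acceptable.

Fix ϵ > 0. We want δ > 0 such that 0 < |x + 3| < δ implies |(-4x^2 - 4x - 9) + 33| < ϵ.
(-4x^2 - 4x - 9) + 33 = -4x^2 - 4x + 24 = (x + 3)(-4x + 8).
So |(-4x^2 - 4x - 9) + 33| = |x + 3|·|-4x + 8|.
Require δ ≤ 1. Then |x + 3| < 1 gives |x| < 4, and by the triangle inequality |-4x + 8| ≤ 4·4 + 8 = 24.
Hence |(-4x^2 - 4x - 9) + 33| ≤ 24|x + 3| < ϵ provided |x + 3| < ϵ/24.
Take δ = min(1, ϵ/24). Then 0 < |x + 3| < δ gives both |x + 3| < 1 and |x + 3| < ϵ/24, so |(-4x^2 - 4x - 9) + 33| < ϵ.

δ = min(1, ϵ/24)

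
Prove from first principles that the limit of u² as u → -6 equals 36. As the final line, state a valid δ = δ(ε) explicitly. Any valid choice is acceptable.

δ = min(1, ε/13)

Fix ε > 0. We seek δ > 0 with 0 < |u + 6| < δ ⇒ |u² − 36| < ε.
Factor: u² − 36 = (u + 6)(u - 6), so |u² − 36| = |u + 6|·|u - 6|.
Restrict δ ≤ 1. Then |u + 6| < 1 gives |u| < 7, so by the triangle inequality |u - 6| ≤ 7 + 6 = 13.
Hence |u² − 36| ≤ 13|u + 6|, which is < ε once |u + 6| < ε/13.
Take δ = min(1, ε/13). If 0 < |u + 6| < δ then both bounds hold and |u² − 36| ≤ 13|u + 6| < 13·(ε/13) = ε.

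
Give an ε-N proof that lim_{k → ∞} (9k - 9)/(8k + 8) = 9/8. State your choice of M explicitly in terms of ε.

M = (9/4)/ε

Suppose ε > 0. For k ≥ 1, |(9k - 9)/(8k + 8) − (9/8)| = |-144|/(8(8k + 8)) = 144/(8(8k + 8)).
Since 8k + 8 ≥ 8k for k ≥ 1, this is ≤ 144/(8·8k) = (9/4)/k.
So |(9k - 9)/(8k + 8) − (9/8)| < ε whenever k > (9/4)/ε.
Take M = (9/4)/ε. If k > M then |(9k - 9)/(8k + 8) − (9/8)| ≤ (9/4)/k < ε.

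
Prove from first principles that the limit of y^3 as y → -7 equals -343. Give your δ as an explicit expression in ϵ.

Suppose ϵ > 0. We seek δ > 0 with 0 < |y + 7| < δ ⇒ |y^3 + 343| < ϵ.
Factor: y^3 + 343 = (y + 7)(y^2 - 7y + 49), so |y^3 + 343| = |y + 7|·|y^2 - 7y + 49|.
Restrict δ ≤ 1. Then |y + 7| < 1 gives |y| < 8, so by the triangle inequality |y^2 - 7y + 49| ≤ 8^2 + 7·8 + 49 = 169.
Hence |y^3 + 343| ≤ 169|y + 7|, which is < ϵ once |y + 7| < ϵ/169.
Take δ = min(1, ϵ/169). If 0 < |y + 7| < δ then both bounds hold and |y^3 + 343| ≤ 169|y + 7| < 169·(ϵ/169) = ϵ.

δ = min(1, ϵ/169)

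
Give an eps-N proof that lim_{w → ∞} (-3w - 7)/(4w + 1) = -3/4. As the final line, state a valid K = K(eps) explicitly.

K = (25/16)/eps

Fix eps > 0. We seek K > 0 such that w > K implies |(-3w - 7)/(4w + 1) + 3/4| < eps.
(-3w - 7)/(4w + 1) + 3/4 = (4(-3w - 7) − (-3)(4w + 1)) / (4(4w + 1)) = -25/(4(4w + 1)).
For w > 0 we have 4w + 1 > 4w, so |(-3w - 7)/(4w + 1) + 3/4| = 25/(4(4w + 1)) < 25/(4·4w) = (25/16)/w.
Thus |(-3w - 7)/(4w + 1) + 3/4| < eps whenever w > (25/16)/eps.
Take K = (25/16)/eps. If w > K then |(-3w - 7)/(4w + 1) + 3/4| < (25/16)/w < eps.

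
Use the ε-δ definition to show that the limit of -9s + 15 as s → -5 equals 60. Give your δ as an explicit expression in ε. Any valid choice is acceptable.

δ = ε/9

Fix ε > 0. We need δ > 0 so that 0 < |s + 5| < δ implies |(-9s + 15) − 60| < ε.
|(-9s + 15) − 60| = |-9s - 45| = 9|s + 5|.
Thus it suffices that |s + 5| < ε/9.
Take δ = ε/9. If 0 < |s + 5| < δ then |(-9s + 15) − 60| = 9|s + 5| < 9·(ε/9) = ε.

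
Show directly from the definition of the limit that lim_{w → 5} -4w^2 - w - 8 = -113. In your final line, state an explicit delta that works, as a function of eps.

delta = min(1, eps/45)

Let eps > 0 be given. We want delta > 0 such that 0 < |w − 5| < delta implies |(-4w^2 - w - 8) + 113| < eps.
(-4w^2 - w - 8) + 113 = -4w^2 - w + 105 = (w − 5)(-4w - 21).
So |(-4w^2 - w - 8) + 113| = |w − 5|·|-4w - 21|.
Assume first that |w − 5| < 1, so |w| < 6. Then |-4w - 21| ≤ 4·6 + 21 = 45.
Hence |(-4w^2 - w - 8) + 113| ≤ 45|w − 5| < eps provided |w − 5| < eps/45.
Take delta = min(1, eps/45). Then 0 < |w − 5| < delta gives both |w − 5| < 1 and |w − 5| < eps/45, so |(-4w^2 - w - 8) + 113| < eps.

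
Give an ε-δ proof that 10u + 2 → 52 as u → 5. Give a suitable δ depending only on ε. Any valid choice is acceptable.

δ = ε/10

Suppose ε > 0. We need δ > 0 so that 0 < |u − 5| < δ implies |(10u + 2) − 52| < ε.
Since (10u + 2) − 52 = 10(u − 5), we have |(10u + 2) − 52| = 10|u − 5|.
So 10|u − 5| < ε exactly when |u − 5| < ε/10.
Choosing δ = ε/10 gives |(10u + 2) − 52| = 10|u − 5| < ε whenever |u − 5| < δ.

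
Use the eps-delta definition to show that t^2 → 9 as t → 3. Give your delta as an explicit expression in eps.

delta = min(1, eps/7)

Suppose eps > 0. We seek delta > 0 with 0 < |t − 3| < delta ⇒ |t^2 − 9| < eps.
Factor: t^2 − 9 = (t − 3)(t + 3), so |t^2 − 9| = |t − 3|·|t + 3|.
Impose delta ≤ 1 so that |t| < 4; then |t + 3| ≤ 7.
Hence |t^2 − 9| ≤ 7|t − 3|, which is < eps once |t − 3| < eps/7.
Take delta = min(1, eps/7). If 0 < |t − 3| < delta then both bounds hold and |t^2 − 9| ≤ 7|t − 3| < 7·(eps/7) = eps.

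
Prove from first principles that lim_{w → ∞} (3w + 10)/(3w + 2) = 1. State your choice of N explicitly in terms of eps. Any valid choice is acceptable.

Fix eps > 0. We seek N > 0 such that w > N implies |(3w + 10)/(3w + 2) − 1| < eps.
(3w + 10)/(3w + 2) − 1 = (3(3w + 10) − 3(3w + 2)) / (3(3w + 2)) = 24/(3(3w + 2)).
For w > 0 we have 3w + 2 > 3w, so |(3w + 10)/(3w + 2) − 1| = 24/(3(3w + 2)) < 24/(3·3w) = (8/3)/w.
Thus |(3w + 10)/(3w + 2) − 1| < eps whenever w > (8/3)/eps.
Take N = (8/3)/eps. If w > N then |(3w + 10)/(3w + 2) − 1| < (8/3)/w < eps.

N = (8/3)/eps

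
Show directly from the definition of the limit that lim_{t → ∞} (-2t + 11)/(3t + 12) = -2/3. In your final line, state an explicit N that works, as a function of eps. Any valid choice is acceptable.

N = (19/3)/eps

Suppose eps > 0. We seek N > 0 such that t > N implies |(-2t + 11)/(3t + 12) + 2/3| < eps.
(-2t + 11)/(3t + 12) + 2/3 = (3(-2t + 11) − (-2)(3t + 12)) / (3(3t + 12)) = 57/(3(3t + 12)).
For t > 0 we have 3t + 12 > 3t, so |(-2t + 11)/(3t + 12) + 2/3| = 57/(3(3t + 12)) < 57/(3·3t) = (19/3)/t.
Thus |(-2t + 11)/(3t + 12) + 2/3| < eps whenever t > (19/3)/eps.
Take N = (19/3)/eps. If t > N then |(-2t + 11)/(3t + 12) + 2/3| < (19/3)/t < eps.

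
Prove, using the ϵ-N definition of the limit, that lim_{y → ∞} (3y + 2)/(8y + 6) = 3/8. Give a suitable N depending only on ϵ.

Let ϵ > 0. We seek N > 0 such that y > N implies |(3y + 2)/(8y + 6) − (3/8)| < ϵ.
(3y + 2)/(8y + 6) − (3/8) = (8(3y + 2) − 3(8y + 6)) / (8(8y + 6)) = -2/(8(8y + 6)).
For y > 0 we have 8y + 6 > 8y, so |(3y + 2)/(8y + 6) − (3/8)| = 2/(8(8y + 6)) < 2/(8·8y) = (1/32)/y.
Thus |(3y + 2)/(8y + 6) − (3/8)| < ϵ whenever y > (1/32)/ϵ.
Take N = (1/32)/ϵ. If y > N then |(3y + 2)/(8y + 6) − (3/8)| < (1/32)/y < ϵ.

N = (1/32)/ϵ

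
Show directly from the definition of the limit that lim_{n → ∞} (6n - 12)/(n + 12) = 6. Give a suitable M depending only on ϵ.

Fix ϵ > 0. For n ≥ 1, |(6n - 12)/(n + 12) − 6| = |-84|/((n + 12)) = 84/((n + 12)).
Since n + 12 ≥ n for n ≥ 1, this is ≤ 84/(n) = 84/n.
So |(6n - 12)/(n + 12) − 6| < ϵ whenever n > 84/ϵ.
Take M = 84/ϵ. If n > M then |(6n - 12)/(n + 12) − 6| ≤ 84/n < ϵ.

M = 84/ϵ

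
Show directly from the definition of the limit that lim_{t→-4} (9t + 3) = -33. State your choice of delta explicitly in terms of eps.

Let eps > 0 be given. We need delta > 0 so that 0 < |t + 4| < delta implies |(9t + 3) + 33| < eps.
|(9t + 3) + 33| = |9t + 36| = 9|t + 4|.
So 9|t + 4| < eps exactly when |t + 4| < eps/9.
Take delta = eps/9. If 0 < |t + 4| < delta then |(9t + 3) + 33| = 9|t + 4| < 9·(eps/9) = eps.

delta = eps/9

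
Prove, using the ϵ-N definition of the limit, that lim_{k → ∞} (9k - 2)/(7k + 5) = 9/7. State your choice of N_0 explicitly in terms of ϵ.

N_0 = (59/49)/ϵ

Let ϵ > 0. For k ≥ 1, |(9k - 2)/(7k + 5) − (9/7)| = |-59|/(7(7k + 5)) = 59/(7(7k + 5)).
Since 7k + 5 ≥ 7k for k ≥ 1, this is ≤ 59/(7·7k) = (59/49)/k.
So |(9k - 2)/(7k + 5) − (9/7)| < ϵ whenever k > (59/49)/ϵ.
Take N_0 = (59/49)/ϵ. If k > N_0 then |(9k - 2)/(7k + 5) − (9/7)| ≤ (59/49)/k < ϵ.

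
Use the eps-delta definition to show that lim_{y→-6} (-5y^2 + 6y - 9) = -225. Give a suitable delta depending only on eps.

delta = min(1, eps/71)

Let eps > 0 be given. We want delta > 0 such that 0 < |y + 6| < delta implies |(-5y^2 + 6y - 9) + 225| < eps.
(-5y^2 + 6y - 9) + 225 = -5y^2 + 6y + 216 = (y + 6)(-5y + 36).
So |(-5y^2 + 6y - 9) + 225| = |y + 6|·|-5y + 36|.
Assume first that |y + 6| < 1, so |y| < 7. Then |-5y + 36| ≤ 5·7 + 36 = 71.
Hence |(-5y^2 + 6y - 9) + 225| ≤ 71|y + 6| < eps provided |y + 6| < eps/71.
Choosing delta = min(1, eps/71) ensures both conditions, hence |(-5y^2 + 6y - 9) + 225| < eps.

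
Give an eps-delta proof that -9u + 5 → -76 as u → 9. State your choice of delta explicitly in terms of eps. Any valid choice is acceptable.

delta = eps/9

Let eps > 0. We need delta > 0 so that 0 < |u − 9| < delta implies |(-9u + 5) + 76| < eps.
Since (-9u + 5) + 76 = -9(u − 9), we have |(-9u + 5) + 76| = 9|u − 9|.
So 9|u − 9| < eps exactly when |u − 9| < eps/9.
Choosing delta = eps/9 gives |(-9u + 5) + 76| = 9|u − 9| < eps whenever |u − 9| < delta.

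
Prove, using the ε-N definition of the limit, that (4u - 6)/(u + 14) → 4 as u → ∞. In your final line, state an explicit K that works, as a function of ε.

K = 62/ε

Let ε > 0 be given. We seek K > 0 such that u > K implies |(4u - 6)/(u + 14) − 4| < ε.
(4u - 6)/(u + 14) − 4 = ((4u - 6) − 4(u + 14)) / ((u + 14)) = -62/((u + 14)).
For u > 0 we have u + 14 > u, so |(4u - 6)/(u + 14) − 4| = 62/((u + 14)) < 62/(u) = 62/u.
Thus |(4u - 6)/(u + 14) − 4| < ε whenever u > 62/ε.
Take K = 62/ε. If u > K then |(4u - 6)/(u + 14) − 4| < 62/u < ε.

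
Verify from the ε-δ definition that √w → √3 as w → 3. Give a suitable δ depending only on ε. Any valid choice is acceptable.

δ = min(3, √3·ε)

Let ε > 0 be given. We want δ > 0 such that 0 < |w − 3| < δ implies |√w − √3| < ε.
Multiplying by the conjugate, |√w − √3| = |w − 3|/(√w + √3).
Restrict δ ≤ 3 so that |w − 3| < 3 forces w > 0, and then √w + √3 > √3.
Hence |√w − √3| < |w − 3|/√3, which is < ε once |w − 3| < √3·ε.
Take δ = min(3, √3·ε). If 0 < |w − 3| < δ then w > 0 and |√w − √3| < |w − 3|/√3 < ε.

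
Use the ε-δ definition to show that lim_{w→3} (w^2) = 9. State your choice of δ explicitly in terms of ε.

δ = min(2, ε/8)

Let ε > 0. We seek δ > 0 with 0 < |w − 3| < δ ⇒ |w^2 − 9| < ε.
Factor: w^2 − 9 = (w − 3)(w + 3), so |w^2 − 9| = |w − 3|·|w + 3|.
Restrict δ ≤ 2. Then |w − 3| < 2 gives |w| < 5, so by the triangle inequality |w + 3| ≤ 5 + 3 = 8.
Hence |w^2 − 9| ≤ 8|w − 3|, which is < ε once |w − 3| < ε/8.
Take δ = min(2, ε/8). If 0 < |w − 3| < δ then both bounds hold and |w^2 − 9| ≤ 8|w − 3| < 8·(ε/8) = ε.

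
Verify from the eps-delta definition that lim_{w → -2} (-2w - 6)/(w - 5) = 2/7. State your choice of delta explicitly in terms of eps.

delta = min(7/2, (49/32)eps)

Let eps > 0 be given. We want delta > 0 with 0 < |w + 2| < delta ⇒ |(-2w - 6)/(w - 5) − (2/7)| < eps.
Combining over a common denominator, (-2w - 6)/(w - 5) − (2/7) = [(-2w - 6)·(-7) − (-2)·(w - 5)] / [(-7)·(w - 5)] = 16(w + 2) / ((-7)(w - 5)).
So |(-2w - 6)/(w - 5) − (2/7)| = 16|w + 2| / (7·|w − 5|).
Restrict delta ≤ 7/2. Then |w + 2| < 7/2 gives |w − 5| = |(w + 2) + (-7)| ≥ 7 − 7/2 = 7/2.
Hence |(-2w - 6)/(w - 5) − (2/7)| < 16|w + 2|/(7·(7/2)) = (32/49)|w + 2|, which is < eps once |w + 2| < (49/32)eps.
Take delta = min(7/2, (49/32)eps). Then 0 < |w + 2| < delta forces both bounds, so |(-2w - 6)/(w - 5) − (2/7)| < eps.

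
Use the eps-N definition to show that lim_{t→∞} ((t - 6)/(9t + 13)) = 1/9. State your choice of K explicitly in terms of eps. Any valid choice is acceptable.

Fix eps > 0. We seek K > 0 such that t > K implies |(t - 6)/(9t + 13) − (1/9)| < eps.
(t - 6)/(9t + 13) − (1/9) = (9(t - 6) − (9t + 13)) / (9(9t + 13)) = -67/(9(9t + 13)).
For t > 0 we have 9t + 13 > 9t, so |(t - 6)/(9t + 13) − (1/9)| = 67/(9(9t + 13)) < 67/(9·9t) = (67/81)/t.
Thus |(t - 6)/(9t + 13) − (1/9)| < eps whenever t > (67/81)/eps.
Take K = (67/81)/eps. If t > K then |(t - 6)/(9t + 13) − (1/9)| < (67/81)/t < eps.

K = (67/81)/eps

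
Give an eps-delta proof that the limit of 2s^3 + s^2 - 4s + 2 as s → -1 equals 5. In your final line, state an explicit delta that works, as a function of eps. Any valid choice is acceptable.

delta = min(1, eps/13)

Suppose eps > 0. We want delta > 0 such that 0 < |s + 1| < delta implies |(2s^3 + s^2 - 4s + 2) − 5| < eps.
(2s^3 + s^2 - 4s + 2) − 5 = 2s^3 + s^2 - 4s - 3 = (s + 1)(2s^2 - s - 3).
So |(2s^3 + s^2 - 4s + 2) − 5| = |s + 1|·|2s^2 - s - 3|.
Assume first that |s + 1| < 1, so |s| < 2. Then |2s^2 - s - 3| ≤ 2·2^2 + 2 + 3 = 13.
Hence |(2s^3 + s^2 - 4s + 2) − 5| ≤ 13|s + 1| < eps provided |s + 1| < eps/13.
Choosing delta = min(1, eps/13) ensures both conditions, hence |(2s^3 + s^2 - 4s + 2) − 5| < eps.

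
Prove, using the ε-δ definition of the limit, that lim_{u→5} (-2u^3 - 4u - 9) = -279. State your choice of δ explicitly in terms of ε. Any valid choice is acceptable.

δ = min(2, ε/222)

Let ε > 0. We want δ > 0 such that 0 < |u − 5| < δ implies |(-2u^3 - 4u - 9) + 279| < ε.
(-2u^3 - 4u - 9) + 279 = -2u^3 - 4u + 270 = (u − 5)(-2u^2 - 10u - 54).
So |(-2u^3 - 4u - 9) + 279| = |u − 5|·|-2u^2 - 10u - 54|.
Require δ ≤ 2. Then |u − 5| < 2 gives |u| < 7, and by the triangle inequality |-2u^2 - 10u - 54| ≤ 2·7^2 + 10·7 + 54 = 222.
Hence |(-2u^3 - 4u - 9) + 279| ≤ 222|u − 5| < ε provided |u − 5| < ε/222.
Choosing δ = min(2, ε/222) ensures both conditions, hence |(-2u^3 - 4u - 9) + 279| < ε.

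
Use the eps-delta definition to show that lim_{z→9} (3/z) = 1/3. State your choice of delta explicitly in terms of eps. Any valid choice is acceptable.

delta = min(9/2, (27/2)eps)

Suppose eps > 0. We seek delta > 0 such that 0 < |z − 9| < delta implies |3/z − (1/3)| < eps.
|3/z − (1/3)| = 3·|9 − z|/(9·|z|) = 3|z − 9|/(9|z|).
Require delta ≤ 9/2 so that |z| > 9 − 9/2 = 9/2, hence 9|z| > 81/2.
Then |3/z − (1/3)| < 3|z − 9|/(81/2), which is < eps when |z − 9| < (27/2)eps.
Take delta = min(9/2, (27/2)eps). Then 0 < |z − 9| < delta gives both |z − 9| < 9/2 and |z − 9| < (27/2)eps, so |3/z − (1/3)| < eps.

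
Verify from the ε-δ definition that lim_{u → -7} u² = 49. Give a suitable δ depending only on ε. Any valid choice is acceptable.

δ = min(1, ε/15)

Suppose ε > 0. We seek δ > 0 with 0 < |u + 7| < δ ⇒ |u² − 49| < ε.
Factor: u² − 49 = (u + 7)(u - 7), so |u² − 49| = |u + 7|·|u - 7|.
Impose δ ≤ 1 so that |u| < 8; then |u - 7| ≤ 15.
Hence |u² − 49| ≤ 15|u + 7|, which is < ε once |u + 7| < ε/15.
Take δ = min(1, ε/15). If 0 < |u + 7| < δ then both bounds hold and |u² − 49| ≤ 15|u + 7| < 15·(ε/15) = ε.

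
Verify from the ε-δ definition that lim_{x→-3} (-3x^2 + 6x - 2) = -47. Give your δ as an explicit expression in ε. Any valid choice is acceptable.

δ = min(1, ε/27)

Suppose ε > 0. We want δ > 0 such that 0 < |x + 3| < δ implies |(-3x^2 + 6x - 2) + 47| < ε.
(-3x^2 + 6x - 2) + 47 = -3x^2 + 6x + 45 = (x + 3)(-3x + 15).
So |(-3x^2 + 6x - 2) + 47| = |x + 3|·|-3x + 15|.
Assume first that |x + 3| < 1, so |x| < 4. Then |-3x + 15| ≤ 3·4 + 15 = 27.
Hence |(-3x^2 + 6x - 2) + 47| ≤ 27|x + 3| < ε provided |x + 3| < ε/27.
Take δ = min(1, ε/27). Then 0 < |x + 3| < δ gives both |x + 3| < 1 and |x + 3| < ε/27, so |(-3x^2 + 6x - 2) + 47| < ε.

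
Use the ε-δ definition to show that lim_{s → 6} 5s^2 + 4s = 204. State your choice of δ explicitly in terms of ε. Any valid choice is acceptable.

Let ε > 0 be given. We want δ > 0 such that 0 < |s − 6| < δ implies |(5s^2 + 4s) − 204| < ε.
(5s^2 + 4s) − 204 = 5s^2 + 4s - 204 = (s − 6)(5s + 34).
So |(5s^2 + 4s) − 204| = |s − 6|·|5s + 34|.
Assume first that |s − 6| < 1, so |s| < 7. Then |5s + 34| ≤ 5·7 + 34 = 69.
Hence |(5s^2 + 4s) − 204| ≤ 69|s − 6| < ε provided |s − 6| < ε/69.
Take δ = min(1, ε/69). Then 0 < |s − 6| < δ gives both |s − 6| < 1 and |s − 6| < ε/69, so |(5s^2 + 4s) − 204| < ε.

δ = min(1, ε/69)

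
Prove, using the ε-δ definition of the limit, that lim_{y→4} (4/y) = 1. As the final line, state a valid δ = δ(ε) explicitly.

δ = min(2, 2ε)

Suppose ε > 0. We seek δ > 0 such that 0 < |y − 4| < δ implies |4/y − 1| < ε.
|4/y − 1| = 4·|4 − y|/(4·|y|) = 4|y − 4|/(4|y|).
Require δ ≤ 2 so that |y| > 4 − 2 = 2, hence 4|y| > 8.
Then |4/y − 1| < 4|y − 4|/8, which is < ε when |y − 4| < 2ε.
Take δ = min(2, 2ε). Then 0 < |y − 4| < δ gives both |y − 4| < 2 and |y − 4| < 2ε, so |4/y − 1| < ε.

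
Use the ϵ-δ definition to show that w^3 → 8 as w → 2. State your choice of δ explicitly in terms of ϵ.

δ = min(1, ϵ/19)

Suppose ϵ > 0. We seek δ > 0 with 0 < |w − 2| < δ ⇒ |w^3 − 8| < ϵ.
Factor: w^3 − 8 = (w − 2)(w^2 + 2w + 4), so |w^3 − 8| = |w − 2|·|w^2 + 2w + 4|.
Restrict δ ≤ 1. Then |w − 2| < 1 gives |w| < 3, so by the triangle inequality |w^2 + 2w + 4| ≤ 3^2 + 2·3 + 4 = 19.
Hence |w^3 − 8| ≤ 19|w − 2|, which is < ϵ once |w − 2| < ϵ/19.
Take δ = min(1, ϵ/19). If 0 < |w − 2| < δ then both bounds hold and |w^3 − 8| ≤ 19|w − 2| < 19·(ϵ/19) = ϵ.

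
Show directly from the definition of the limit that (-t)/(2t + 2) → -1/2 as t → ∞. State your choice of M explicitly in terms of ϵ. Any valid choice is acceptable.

M = (1/2)/ϵ

Let ϵ > 0 be given. We seek M > 0 such that t > M implies |(-t)/(2t + 2) + 1/2| < ϵ.
(-t)/(2t + 2) + 1/2 = (2(-t) − (-1)(2t + 2)) / (2(2t + 2)) = 2/(2(2t + 2)).
For t > 0 we have 2t + 2 > 2t, so |(-t)/(2t + 2) + 1/2| = 2/(2(2t + 2)) < 2/(2·2t) = (1/2)/t.
Thus |(-t)/(2t + 2) + 1/2| < ϵ whenever t > (1/2)/ϵ.
Take M = (1/2)/ϵ. If t > M then |(-t)/(2t + 2) + 1/2| < (1/2)/t < ϵ.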